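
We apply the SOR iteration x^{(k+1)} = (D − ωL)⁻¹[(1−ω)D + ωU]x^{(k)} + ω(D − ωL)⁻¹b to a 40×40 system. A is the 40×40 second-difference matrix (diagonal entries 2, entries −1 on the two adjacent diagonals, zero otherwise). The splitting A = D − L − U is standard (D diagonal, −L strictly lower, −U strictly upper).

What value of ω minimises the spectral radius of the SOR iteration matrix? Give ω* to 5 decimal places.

ω* = 1.85779

½·tridiag(1,0,1) at n=40: λ_k = cos(kπ/41); max |λ| at k=1 ⇒ ρ_J = cos(π/41) ≈ 0.99707.
√(1 − cos²(π/41)) = sin(π/41) ≈ 0.076549.
[ω*] 2 ÷ (1 + 0.076549) = 2 ÷ 1.076549 = 1.85779.
At ω = 1.85779 every |λ(B_ω)| = ω−1, so ρ_SOR = 0.85779.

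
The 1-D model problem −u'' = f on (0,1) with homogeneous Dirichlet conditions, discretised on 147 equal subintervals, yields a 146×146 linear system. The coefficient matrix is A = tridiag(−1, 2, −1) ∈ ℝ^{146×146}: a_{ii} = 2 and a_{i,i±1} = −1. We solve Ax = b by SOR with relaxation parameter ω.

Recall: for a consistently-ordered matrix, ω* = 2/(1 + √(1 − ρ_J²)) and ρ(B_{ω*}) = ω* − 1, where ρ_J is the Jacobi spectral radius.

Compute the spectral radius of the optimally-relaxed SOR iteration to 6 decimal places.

[ρ_J] n=146: ρ(B_J) = cos(π/(n+1)) = cos(π/147) = 0.999772.
√(1 − cos²(π/147)) = sin(π/147) ≈ 0.0213698.
ω* = 2/(1+0.0213698) = 1.958155
Hence ρ(B_{ω*}) = 1.958155 − 1 = 0.958155.

ρ_SOR = 0.958155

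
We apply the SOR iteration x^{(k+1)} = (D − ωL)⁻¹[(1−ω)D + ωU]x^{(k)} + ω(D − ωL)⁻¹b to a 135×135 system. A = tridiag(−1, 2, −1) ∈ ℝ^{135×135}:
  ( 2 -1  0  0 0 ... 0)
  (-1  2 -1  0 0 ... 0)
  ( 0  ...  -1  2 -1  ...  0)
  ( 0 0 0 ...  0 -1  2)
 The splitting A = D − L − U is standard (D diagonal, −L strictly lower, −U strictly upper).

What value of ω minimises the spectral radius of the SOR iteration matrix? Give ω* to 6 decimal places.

ω* = 1.954847

spectrum of D⁻¹(L+U) = {cos(kπ/136) : 1≤k≤135}; ρ_J = cos(π/136) = 0.999733.
√(1 − cos²(π/136)) = sin(π/136) ≈ 0.0230979.
ω* = 2 / (1 + 0.0230979) = 2 / 1.0230979 ≈ 1.954847.
and ρ(B_{ω*}) = 1.954847 − 1 = 0.954847.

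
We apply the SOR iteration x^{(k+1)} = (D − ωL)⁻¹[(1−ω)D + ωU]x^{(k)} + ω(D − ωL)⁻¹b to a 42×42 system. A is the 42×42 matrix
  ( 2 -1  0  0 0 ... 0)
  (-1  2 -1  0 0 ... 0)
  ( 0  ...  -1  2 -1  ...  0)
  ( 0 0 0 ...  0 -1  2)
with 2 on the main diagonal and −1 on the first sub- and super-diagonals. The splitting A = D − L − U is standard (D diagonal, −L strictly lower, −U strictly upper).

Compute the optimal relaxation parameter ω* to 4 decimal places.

n=42: λ(B_J) = 1 − λ(A)/2 = cos(kπ/43); k=1 gives ρ_J = 0.9973.
√(1−ρ_J²) = |sin(π/43)| = 0.07300
ω* = 2/(1 + 0.07300) = 2/1.07300 = 1.8639.
and ρ(B_{ω*}) = 1.8639 − 1 = 0.8639.

ω* = 1.8639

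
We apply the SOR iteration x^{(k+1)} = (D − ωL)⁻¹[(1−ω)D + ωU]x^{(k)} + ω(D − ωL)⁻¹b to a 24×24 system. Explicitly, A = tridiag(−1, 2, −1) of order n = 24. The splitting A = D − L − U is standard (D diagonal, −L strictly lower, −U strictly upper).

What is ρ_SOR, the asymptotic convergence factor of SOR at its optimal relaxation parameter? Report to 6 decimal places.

[ρ_J] n=24: ρ(B_J) = cos(π/(n+1)) = cos(π/25) = 0.992115.
1 − cos²(π/25) = sin²(π/25) ⇒ √(1−ρ_J²) = sin(π/25) = 0.1253332.
ω* = 2 / (1 + 0.1253332) = 2 / 1.1253332 ≈ 1.777251.
ρ_SOR = ω* − 1 ≈ 0.777251.

ρ_SOR = 0.777251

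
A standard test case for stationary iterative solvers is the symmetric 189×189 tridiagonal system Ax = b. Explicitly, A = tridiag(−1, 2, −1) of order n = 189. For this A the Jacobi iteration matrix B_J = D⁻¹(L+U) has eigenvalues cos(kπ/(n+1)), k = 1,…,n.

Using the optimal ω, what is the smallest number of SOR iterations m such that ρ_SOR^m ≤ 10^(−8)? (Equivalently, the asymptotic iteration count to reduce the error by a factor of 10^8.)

spectrum of D⁻¹(L+U) = {cos(kπ/190) : 1≤k≤189}; ρ_J = cos(π/190) = 0.9998633.
root = sin(π/190) = 0.0165339  (since 1−cos² = sin²).
So ω* = 2/1.0165339 = 1.9674700 (Young).
ρ_SOR = ω* − 1 ≈ 0.9674700.
For 8 digits: m = 8·ln10 / (−ln 0.9674700) = 18.4207/0.0330709 = 557.006; round up → m = 558.

m = 558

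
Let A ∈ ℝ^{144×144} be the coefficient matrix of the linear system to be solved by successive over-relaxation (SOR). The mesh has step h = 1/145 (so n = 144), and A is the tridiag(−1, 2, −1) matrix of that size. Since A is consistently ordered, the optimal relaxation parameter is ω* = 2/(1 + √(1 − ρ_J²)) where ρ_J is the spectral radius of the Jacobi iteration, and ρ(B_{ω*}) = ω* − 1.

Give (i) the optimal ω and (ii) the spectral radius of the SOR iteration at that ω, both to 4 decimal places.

ω* = 1.9576, ρ_SOR = 0.9576

n=144: λ(B_J) = 1 − λ(A)/2 = cos(kπ/145); k=1 gives ρ_J = 0.9998.
√(1−ρ_J²) simplifies to sin(π/145) = 0.02166.
[ω*] 2 ÷ (1 + 0.02166) = 2 ÷ 1.02166 = 1.9576.
At ω = 1.9576 every |λ(B_ω)| = ω−1, so ρ_SOR = 0.9576.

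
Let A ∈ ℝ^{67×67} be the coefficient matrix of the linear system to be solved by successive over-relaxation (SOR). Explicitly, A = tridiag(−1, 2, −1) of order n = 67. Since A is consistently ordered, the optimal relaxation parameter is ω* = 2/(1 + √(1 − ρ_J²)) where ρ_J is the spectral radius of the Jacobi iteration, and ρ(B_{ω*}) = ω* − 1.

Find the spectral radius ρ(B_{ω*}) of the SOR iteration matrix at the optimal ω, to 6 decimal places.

ρ_J = max_k |cos(kπ/68)| = cos(π/68) = 0.998933
root = sin(π/68) = 0.0461835  (since 1−cos² = sin²).
ω* = 2/(1+0.0461835) = 1.911711
[ρ_SOR] ω* − 1 = 0.911711.

ρ_SOR = 0.911711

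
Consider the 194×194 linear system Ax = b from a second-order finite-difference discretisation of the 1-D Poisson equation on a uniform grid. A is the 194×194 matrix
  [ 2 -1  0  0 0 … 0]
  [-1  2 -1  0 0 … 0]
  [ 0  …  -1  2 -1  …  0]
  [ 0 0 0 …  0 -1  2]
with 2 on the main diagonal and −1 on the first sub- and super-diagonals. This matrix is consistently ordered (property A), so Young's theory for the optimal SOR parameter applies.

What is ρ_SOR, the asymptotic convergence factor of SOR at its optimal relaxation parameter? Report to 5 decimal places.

ρ_SOR = 0.96829

spectrum of D⁻¹(L+U) = {cos(kπ/195) : 1≤k≤194}; ρ_J = cos(π/195) = 0.99987.
1 − cos²(π/195) = sin²(π/195) ⇒ √(1−ρ_J²) = sin(π/195) = 0.016110.
ω* = 2/(1 + 0.016110) = 2/1.016110 = 1.96829.
ρ_SOR = ω* − 1 = 1.96829 − 1 = 0.96829.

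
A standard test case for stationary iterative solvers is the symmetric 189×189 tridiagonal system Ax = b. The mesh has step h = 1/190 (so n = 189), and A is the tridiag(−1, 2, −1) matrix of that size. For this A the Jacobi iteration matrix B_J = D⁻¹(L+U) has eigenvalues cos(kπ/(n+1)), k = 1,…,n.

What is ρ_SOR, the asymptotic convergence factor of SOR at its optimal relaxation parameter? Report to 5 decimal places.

With n=189, ρ(Jacobi) = cos(π/190) = 0.99986.
root = sin(π/190) = 0.016534  (since 1−cos² = sin²).
Young: ω* = 2/(1+√(1−ρ_J²)) = 2/(1+0.016534) = 2/1.016534 = 1.96747.
Hence ρ(B_{ω*}) = 1.96747 − 1 = 0.96747.

ρ_SOR = 0.96747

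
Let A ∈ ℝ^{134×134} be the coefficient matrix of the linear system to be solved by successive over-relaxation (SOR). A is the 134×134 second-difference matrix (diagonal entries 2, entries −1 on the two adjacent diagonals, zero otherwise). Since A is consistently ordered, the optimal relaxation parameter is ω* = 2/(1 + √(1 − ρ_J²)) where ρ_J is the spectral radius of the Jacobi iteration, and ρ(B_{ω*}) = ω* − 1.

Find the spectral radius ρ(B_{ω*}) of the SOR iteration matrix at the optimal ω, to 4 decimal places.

½·tridiag(1,0,1) at n=134: λ_k = cos(kπ/135); max |λ| at k=1 ⇒ ρ_J = cos(π/135) ≈ 0.9997.
root = sin(π/135) = 0.02327  (since 1−cos² = sin²).
Young: ω* = 2/(1+√(1−ρ_J²)) = 2/(1+0.02327) = 2/1.02327 = 1.9545.
[ρ_SOR] ω* − 1 = 0.9545.

ρ_SOR = 0.9545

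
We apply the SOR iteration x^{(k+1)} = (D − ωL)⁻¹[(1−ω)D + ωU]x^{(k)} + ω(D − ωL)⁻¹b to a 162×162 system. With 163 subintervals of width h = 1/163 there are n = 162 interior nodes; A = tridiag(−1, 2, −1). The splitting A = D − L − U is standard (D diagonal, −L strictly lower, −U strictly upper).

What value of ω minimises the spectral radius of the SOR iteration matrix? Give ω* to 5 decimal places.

ω* = 1.96218

B_J for the 162×162 system has eigenvalues cos(kπ/163); ρ_J = cos(π/163) = 0.99981.
√(1 − cos²(π/163)) = sin(π/163) ≈ 0.019272.
[ω*] 2 ÷ (1 + 0.019272) = 2 ÷ 1.019272 = 1.96218.
At ω = 1.96218 every |λ(B_ω)| = ω−1, so ρ_SOR = 0.96218.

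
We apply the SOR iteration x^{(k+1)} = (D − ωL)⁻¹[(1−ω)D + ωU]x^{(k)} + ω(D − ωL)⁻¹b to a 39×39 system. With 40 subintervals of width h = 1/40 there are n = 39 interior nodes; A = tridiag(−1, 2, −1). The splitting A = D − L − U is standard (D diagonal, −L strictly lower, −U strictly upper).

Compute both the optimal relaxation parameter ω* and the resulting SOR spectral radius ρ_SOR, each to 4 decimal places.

spectrum of D⁻¹(L+U) = {cos(kπ/40) : 1≤k≤39}; ρ_J = cos(π/40) = 0.9969.
√(1−ρ_J²) = |sin(π/40)| = 0.07846
Young: ω* = 2/(1+√(1−ρ_J²)) = 2/(1+0.07846) = 2/1.07846 = 1.8545.
Hence ρ(B_{ω*}) = 1.8545 − 1 = 0.8545.

ω* = 1.8545, ρ_SOR = 0.8545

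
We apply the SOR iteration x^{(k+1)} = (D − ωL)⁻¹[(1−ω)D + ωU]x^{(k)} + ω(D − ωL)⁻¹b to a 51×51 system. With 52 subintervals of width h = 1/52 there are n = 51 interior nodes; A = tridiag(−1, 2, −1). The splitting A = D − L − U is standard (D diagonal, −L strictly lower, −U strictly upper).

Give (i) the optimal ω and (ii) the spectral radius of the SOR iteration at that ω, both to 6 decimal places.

ω* = 1.886119, ρ_SOR = 0.886119

n=51: λ(B_J) = 1 − λ(A)/2 = cos(kπ/52); k=1 gives ρ_J = 0.998176.
√(1−ρ_J²) = |sin(π/52)| = 0.0603785
So ω* = 2/1.0603785 = 1.886119 (Young).
At ω = 1.886119 every |λ(B_ω)| = ω−1, so ρ_SOR = 0.886119.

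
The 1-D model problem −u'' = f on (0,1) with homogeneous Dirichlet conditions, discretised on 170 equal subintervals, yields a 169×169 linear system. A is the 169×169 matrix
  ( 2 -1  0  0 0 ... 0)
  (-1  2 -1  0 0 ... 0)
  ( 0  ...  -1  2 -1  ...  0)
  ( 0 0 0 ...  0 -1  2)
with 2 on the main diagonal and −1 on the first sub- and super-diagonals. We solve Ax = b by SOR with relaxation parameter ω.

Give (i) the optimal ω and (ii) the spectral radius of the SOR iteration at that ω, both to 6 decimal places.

n=169: λ(B_J) = 1 − λ(A)/2 = cos(kπ/170); k=1 gives ρ_J = 0.999829.
root = sin(π/170) = 0.0184789  (since 1−cos² = sin²).
Young: ω* = 2/(1+√(1−ρ_J²)) = 2/(1+0.0184789) = 2/1.0184789 = 1.963713.
[ρ_SOR] ω* − 1 = 0.963713.

ω* = 1.963713, ρ_SOR = 0.963713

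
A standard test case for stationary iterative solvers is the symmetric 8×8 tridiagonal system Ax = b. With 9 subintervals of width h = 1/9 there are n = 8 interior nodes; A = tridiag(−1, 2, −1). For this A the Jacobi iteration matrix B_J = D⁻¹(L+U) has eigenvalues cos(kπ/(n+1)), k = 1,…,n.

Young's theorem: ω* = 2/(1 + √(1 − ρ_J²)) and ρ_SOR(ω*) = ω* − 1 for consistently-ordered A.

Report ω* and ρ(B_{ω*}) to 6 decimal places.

B_J for the 8×8 system has eigenvalues cos(kπ/9); ρ_J = cos(π/9) = 0.939693.
√(1 − cos²(π/9)) = sin(π/9) ≈ 0.3420201.
Then 2/(1+√(1−ρ_J²)) = 2/(1+0.3420201); ω* = 2/1.3420201 = 1.490291.
[ρ_SOR] ω* − 1 = 0.490291.

ω* = 1.490291, ρ_SOR = 0.490291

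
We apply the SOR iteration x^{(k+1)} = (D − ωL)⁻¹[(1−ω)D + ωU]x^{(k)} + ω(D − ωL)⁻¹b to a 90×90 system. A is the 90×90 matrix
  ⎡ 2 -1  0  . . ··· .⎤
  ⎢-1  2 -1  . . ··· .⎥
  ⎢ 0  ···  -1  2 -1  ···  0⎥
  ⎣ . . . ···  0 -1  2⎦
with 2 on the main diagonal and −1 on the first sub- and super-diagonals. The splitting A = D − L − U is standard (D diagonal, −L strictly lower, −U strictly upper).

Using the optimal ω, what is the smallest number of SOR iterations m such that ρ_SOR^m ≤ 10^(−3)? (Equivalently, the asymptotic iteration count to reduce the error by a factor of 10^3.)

m = 101

With n=90, ρ(Jacobi) = cos(π/91) = 0.9994041.
1 − cos²(π/91) = sin²(π/91) ⇒ √(1−ρ_J²) = sin(π/91) = 0.0345161.
ω* = 2/(1 + 0.0345161) = 2/1.0345161 = 1.9332710.
At ω = 1.9332710 every |λ(B_ω)| = ω−1, so ρ_SOR = 0.9332710.
(0.9332710)^m ≤ 10^{−3}  ⇒  m·ln(0.9332710) ≤ −3·ln10  ⇒  m ≥ 100.026  ⇒  m = 101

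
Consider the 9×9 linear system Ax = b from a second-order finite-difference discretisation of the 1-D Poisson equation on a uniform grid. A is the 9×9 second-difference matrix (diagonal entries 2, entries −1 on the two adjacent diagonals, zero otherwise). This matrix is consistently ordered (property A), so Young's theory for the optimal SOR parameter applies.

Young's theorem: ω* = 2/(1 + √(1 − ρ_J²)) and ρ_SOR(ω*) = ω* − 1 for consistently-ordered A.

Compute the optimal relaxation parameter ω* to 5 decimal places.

With n=9, ρ(Jacobi) = cos(π/10) = 0.95106.
1 − cos²(π/10) = sin²(π/10) ⇒ √(1−ρ_J²) = sin(π/10) = 0.309017.
So ω* = 2/1.309017 = 1.52786 (Young).
At ω = 1.52786 every |λ(B_ω)| = ω−1, so ρ_SOR = 0.52786.

ω* = 1.52786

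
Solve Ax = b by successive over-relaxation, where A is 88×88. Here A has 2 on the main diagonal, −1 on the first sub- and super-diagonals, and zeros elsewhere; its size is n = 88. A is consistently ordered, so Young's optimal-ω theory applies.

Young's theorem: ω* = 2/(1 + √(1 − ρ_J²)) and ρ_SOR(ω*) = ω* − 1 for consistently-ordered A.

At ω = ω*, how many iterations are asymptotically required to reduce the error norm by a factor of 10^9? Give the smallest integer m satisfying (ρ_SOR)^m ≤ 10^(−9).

m = 294

ρ_J = max_k |cos(kπ/89)| = cos(π/89) = 0.9993771
1 − cos²(π/89) = sin²(π/89) ⇒ √(1−ρ_J²) = sin(π/89) = 0.0352915.
ω* = 2/(1+0.0352915) = 1.9318231
Hence ρ(B_{ω*}) = 1.9318231 − 1 = 0.9318231.
m ≥ 9·ln10 / (−ln 0.9318231) = 293.480; smallest integer m = 294.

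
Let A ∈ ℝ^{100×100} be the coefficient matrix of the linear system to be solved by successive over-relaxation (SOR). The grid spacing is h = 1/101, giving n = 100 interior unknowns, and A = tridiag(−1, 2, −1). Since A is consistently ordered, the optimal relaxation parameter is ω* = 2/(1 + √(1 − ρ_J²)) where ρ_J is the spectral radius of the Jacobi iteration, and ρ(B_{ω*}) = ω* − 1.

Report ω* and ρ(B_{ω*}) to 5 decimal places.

[ρ_J] n=100: ρ(B_J) = cos(π/(n+1)) = cos(π/101) = 0.99952.
root = sin(π/101) = 0.031100  (since 1−cos² = sin²).
ω* = 2/(1+0.031100) = 1.93968
ρ_SOR = ω* − 1 ≈ 0.93968.

ω* = 1.93968, ρ_SOR = 0.93968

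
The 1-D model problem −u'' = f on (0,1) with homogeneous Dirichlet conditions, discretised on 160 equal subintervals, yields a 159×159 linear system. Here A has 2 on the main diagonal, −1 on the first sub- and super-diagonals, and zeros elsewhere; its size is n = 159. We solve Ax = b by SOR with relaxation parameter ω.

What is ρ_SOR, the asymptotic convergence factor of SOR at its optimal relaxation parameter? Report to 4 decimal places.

spectrum of D⁻¹(L+U) = {cos(kπ/160) : 1≤k≤159}; ρ_J = cos(π/160) = 0.9998.
√(1−ρ_J²) simplifies to sin(π/160) = 0.01963.
ω* = 2/(1 + 0.01963) = 2/1.01963 = 1.9615.
ρ_SOR = ω* − 1 = 1.9615 − 1 = 0.9615.

ρ_SOR = 0.9615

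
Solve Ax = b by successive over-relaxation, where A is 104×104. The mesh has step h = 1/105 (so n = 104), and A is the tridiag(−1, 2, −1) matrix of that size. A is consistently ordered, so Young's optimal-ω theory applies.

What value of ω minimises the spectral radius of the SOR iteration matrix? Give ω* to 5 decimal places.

ω* = 1.94191

n=104: λ(B_J) = 1 − λ(A)/2 = cos(kπ/105); k=1 gives ρ_J = 0.99955.
√(1−ρ_J²) = |sin(π/105)| = 0.029915
Young: ω* = 2/(1+√(1−ρ_J²)) = 2/(1+0.029915) = 2/1.029915 = 1.94191.
ρ_SOR = ω* − 1 = 1.94191 − 1 = 0.94191.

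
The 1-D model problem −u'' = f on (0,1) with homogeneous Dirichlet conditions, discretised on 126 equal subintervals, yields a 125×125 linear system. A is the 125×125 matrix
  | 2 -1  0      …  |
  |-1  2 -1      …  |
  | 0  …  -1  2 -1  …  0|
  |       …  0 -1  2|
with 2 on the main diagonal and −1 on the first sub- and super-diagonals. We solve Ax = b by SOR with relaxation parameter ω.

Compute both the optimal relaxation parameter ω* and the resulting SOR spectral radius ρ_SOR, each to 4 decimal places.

ω* = 1.9514, ρ_SOR = 0.9514

B_J for the 125×125 system has eigenvalues cos(kπ/126); ρ_J = cos(π/126) = 0.9997.
√(1−ρ_J²) simplifies to sin(π/126) = 0.02493.
ω* = 2 / (1 + 0.02493) = 2 / 1.02493 ≈ 1.9514.
Hence ρ(B_{ω*}) = 1.9514 − 1 = 0.9514.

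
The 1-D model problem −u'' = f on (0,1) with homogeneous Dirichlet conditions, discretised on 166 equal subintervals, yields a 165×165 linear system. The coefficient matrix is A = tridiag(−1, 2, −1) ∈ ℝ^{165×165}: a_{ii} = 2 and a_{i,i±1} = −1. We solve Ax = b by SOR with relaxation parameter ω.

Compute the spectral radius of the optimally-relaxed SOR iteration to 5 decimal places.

ρ_J = max_k |cos(kπ/166)| = cos(π/166) = 0.99982
√(1−ρ_J²) simplifies to sin(π/166) = 0.018924.
So ω* = 2/1.018924 = 1.96285 (Young).
ρ_SOR = ω* − 1 = 1.96285 − 1 = 0.96285.

ρ_SOR = 0.96285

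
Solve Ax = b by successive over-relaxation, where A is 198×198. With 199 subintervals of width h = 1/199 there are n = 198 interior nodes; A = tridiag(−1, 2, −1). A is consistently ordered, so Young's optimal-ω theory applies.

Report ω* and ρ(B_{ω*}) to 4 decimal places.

B_J for the 198×198 system has eigenvalues cos(kπ/199); ρ_J = cos(π/199) = 0.9999.
1 − cos²(π/199) = sin²(π/199) ⇒ √(1−ρ_J²) = sin(π/199) = 0.01579.
ω* = 2/(1+0.01579) = 1.9689
[ρ_SOR] ω* − 1 = 0.9689.

ω* = 1.9689, ρ_SOR = 0.9689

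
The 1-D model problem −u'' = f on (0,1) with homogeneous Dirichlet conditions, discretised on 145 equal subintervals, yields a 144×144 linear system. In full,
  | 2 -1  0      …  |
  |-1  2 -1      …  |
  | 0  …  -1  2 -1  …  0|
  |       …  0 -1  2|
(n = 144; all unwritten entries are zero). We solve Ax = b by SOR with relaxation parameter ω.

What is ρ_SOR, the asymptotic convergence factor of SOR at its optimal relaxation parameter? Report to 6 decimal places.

ρ_SOR = 0.957590

n=144: λ(B_J) = 1 − λ(A)/2 = cos(kπ/145); k=1 gives ρ_J = 0.999765.
1 − cos²(π/145) = sin²(π/145) ⇒ √(1−ρ_J²) = sin(π/145) = 0.0216645.
Young: ω* = 2/(1+√(1−ρ_J²)) = 2/(1+0.0216645) = 2/1.0216645 = 1.957590.
[ρ_SOR] ω* − 1 = 0.957590.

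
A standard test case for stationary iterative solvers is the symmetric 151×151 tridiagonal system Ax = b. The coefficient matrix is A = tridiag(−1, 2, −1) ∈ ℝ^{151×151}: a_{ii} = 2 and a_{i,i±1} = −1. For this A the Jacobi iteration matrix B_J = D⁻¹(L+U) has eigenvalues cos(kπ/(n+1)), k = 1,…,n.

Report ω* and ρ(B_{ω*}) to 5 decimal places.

ω* = 1.95950, ρ_SOR = 0.95950

With n=151, ρ(Jacobi) = cos(π/152) = 0.99979.
√(1−ρ_J²) simplifies to sin(π/152) = 0.020667.
ω* = 2/(1 + 0.020667) = 2/1.020667 = 1.95950.
ρ(B_{ω*}) = ω*−1 = 0.95950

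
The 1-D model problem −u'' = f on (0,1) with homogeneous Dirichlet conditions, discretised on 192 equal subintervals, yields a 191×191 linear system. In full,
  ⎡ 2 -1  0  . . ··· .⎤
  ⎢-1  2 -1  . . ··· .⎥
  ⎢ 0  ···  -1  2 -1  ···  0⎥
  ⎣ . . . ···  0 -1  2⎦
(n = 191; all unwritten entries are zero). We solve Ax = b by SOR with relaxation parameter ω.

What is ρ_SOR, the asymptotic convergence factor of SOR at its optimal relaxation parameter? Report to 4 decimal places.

spectrum of D⁻¹(L+U) = {cos(kπ/192) : 1≤k≤191}; ρ_J = cos(π/192) = 0.9999.
√(1−ρ_J²) = |sin(π/192)| = 0.01636
ω* = 2/(1 + 0.01636) = 2/1.01636 = 1.9678.
At ω = 1.9678 every |λ(B_ω)| = ω−1, so ρ_SOR = 0.9678.

ρ_SOR = 0.9678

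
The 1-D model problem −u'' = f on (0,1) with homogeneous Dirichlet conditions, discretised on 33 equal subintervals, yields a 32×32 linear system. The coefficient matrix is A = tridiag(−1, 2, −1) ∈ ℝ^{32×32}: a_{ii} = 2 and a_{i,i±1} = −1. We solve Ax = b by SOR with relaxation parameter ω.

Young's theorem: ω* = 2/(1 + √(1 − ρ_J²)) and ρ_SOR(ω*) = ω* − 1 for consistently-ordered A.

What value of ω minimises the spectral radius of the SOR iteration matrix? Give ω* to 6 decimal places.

ρ_J = max_k |cos(kπ/33)| = cos(π/33) = 0.995472
root = sin(π/33) = 0.0950560  (since 1−cos² = sin²).
So ω* = 2/1.0950560 = 1.826391 (Young).
ρ_SOR = ω* − 1 = 1.826391 − 1 = 0.826391.

ω* = 1.826391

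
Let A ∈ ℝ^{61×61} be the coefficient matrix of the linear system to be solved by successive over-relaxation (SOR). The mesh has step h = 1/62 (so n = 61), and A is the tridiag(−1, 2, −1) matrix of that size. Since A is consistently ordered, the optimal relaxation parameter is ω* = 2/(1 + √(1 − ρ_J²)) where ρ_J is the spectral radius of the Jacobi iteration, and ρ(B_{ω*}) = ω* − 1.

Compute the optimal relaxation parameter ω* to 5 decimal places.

ω* = 1.90359

B_J for the 61×61 system has eigenvalues cos(kπ/62); ρ_J = cos(π/62) = 0.99872.
√(1−ρ_J²) = |sin(π/62)| = 0.050649
ω* = 2 / (1 + 0.050649) = 2 / 1.050649 ≈ 1.90359.
Hence ρ(B_{ω*}) = 1.90359 − 1 = 0.90359.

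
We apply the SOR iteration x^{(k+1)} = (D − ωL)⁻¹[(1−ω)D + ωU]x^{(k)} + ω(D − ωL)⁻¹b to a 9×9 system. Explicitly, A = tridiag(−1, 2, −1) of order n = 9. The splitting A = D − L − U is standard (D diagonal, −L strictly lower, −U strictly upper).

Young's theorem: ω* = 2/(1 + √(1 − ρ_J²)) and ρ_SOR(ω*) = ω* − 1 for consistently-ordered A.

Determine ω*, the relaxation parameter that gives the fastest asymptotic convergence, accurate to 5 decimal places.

ω* = 1.52786

B_J for the 9×9 system has eigenvalues cos(kπ/10); ρ_J = cos(π/10) = 0.95106.
√(1 − cos²(π/10)) = sin(π/10) ≈ 0.309017.
ω* = 2/(1+0.309017) = 1.52786
ρ(B_{ω*}) = ω*−1 = 0.52786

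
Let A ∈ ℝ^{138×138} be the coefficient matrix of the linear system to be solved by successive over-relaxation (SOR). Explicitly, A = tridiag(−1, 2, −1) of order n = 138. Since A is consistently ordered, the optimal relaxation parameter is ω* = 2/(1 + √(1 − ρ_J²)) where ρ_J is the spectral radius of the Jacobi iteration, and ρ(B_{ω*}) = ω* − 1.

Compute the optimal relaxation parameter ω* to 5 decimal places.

ω* = 1.95580

n=138: λ(B_J) = 1 − λ(A)/2 = cos(kπ/139); k=1 gives ρ_J = 0.99974.
√(1−ρ_J²) simplifies to sin(π/139) = 0.022599.
So ω* = 2/1.022599 = 1.95580 (Young).
At ω = 1.95580 every |λ(B_ω)| = ω−1, so ρ_SOR = 0.95580.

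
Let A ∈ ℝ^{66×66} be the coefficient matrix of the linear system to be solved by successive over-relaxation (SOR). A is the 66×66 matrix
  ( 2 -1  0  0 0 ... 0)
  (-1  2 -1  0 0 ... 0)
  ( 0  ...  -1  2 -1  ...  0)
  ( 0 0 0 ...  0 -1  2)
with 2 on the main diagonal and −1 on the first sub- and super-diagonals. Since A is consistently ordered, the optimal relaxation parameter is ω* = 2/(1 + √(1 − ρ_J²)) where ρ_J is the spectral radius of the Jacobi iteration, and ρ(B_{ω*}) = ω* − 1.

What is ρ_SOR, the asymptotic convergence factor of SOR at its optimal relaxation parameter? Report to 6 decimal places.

ρ_J = max_k |cos(kπ/67)| = cos(π/67) = 0.998901
root = sin(π/67) = 0.0468723  (since 1−cos² = sin²).
ω* = 2/(1 + 0.0468723) = 2/1.0468723 = 1.910453.
ρ_SOR = ω* − 1 ≈ 0.910453.

ρ_SOR = 0.910453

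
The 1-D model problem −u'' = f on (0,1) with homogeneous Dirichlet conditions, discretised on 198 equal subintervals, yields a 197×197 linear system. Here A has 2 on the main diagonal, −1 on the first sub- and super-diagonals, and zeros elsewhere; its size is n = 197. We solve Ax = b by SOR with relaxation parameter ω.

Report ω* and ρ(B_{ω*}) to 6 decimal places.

ω* = 1.968764, ρ_SOR = 0.968764

ρ_J = max_k |cos(kπ/198)| = cos(π/198) = 0.999874
1 − cos²(π/198) = sin²(π/198) ⇒ √(1−ρ_J²) = sin(π/198) = 0.0158660.
Young: ω* = 2/(1+√(1−ρ_J²)) = 2/(1+0.0158660) = 2/1.0158660 = 1.968764.
ρ_SOR = ω* − 1 ≈ 0.968764.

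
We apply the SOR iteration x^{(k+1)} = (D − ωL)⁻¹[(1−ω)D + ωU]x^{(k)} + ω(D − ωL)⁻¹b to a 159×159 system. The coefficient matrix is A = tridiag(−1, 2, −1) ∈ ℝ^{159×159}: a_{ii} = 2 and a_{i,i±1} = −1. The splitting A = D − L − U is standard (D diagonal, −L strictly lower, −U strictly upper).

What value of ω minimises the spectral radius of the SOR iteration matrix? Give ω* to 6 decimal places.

½·tridiag(1,0,1) at n=159: λ_k = cos(kπ/160); max |λ| at k=1 ⇒ ρ_J = cos(π/160) ≈ 0.999807.
√(1−ρ_J²) simplifies to sin(π/160) = 0.0196337.
[ω*] 2 ÷ (1 + 0.0196337) = 2 ÷ 1.0196337 = 1.961489.
and ρ(B_{ω*}) = 1.961489 − 1 = 0.961489.

ω* = 1.961489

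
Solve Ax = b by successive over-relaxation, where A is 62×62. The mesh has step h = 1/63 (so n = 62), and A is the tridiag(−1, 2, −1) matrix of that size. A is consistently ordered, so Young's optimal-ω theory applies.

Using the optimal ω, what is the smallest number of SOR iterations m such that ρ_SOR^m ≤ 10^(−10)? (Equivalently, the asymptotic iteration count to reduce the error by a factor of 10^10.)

m = 231

½·tridiag(1,0,1) at n=62: λ_k = cos(kπ/63); max |λ| at k=1 ⇒ ρ_J = cos(π/63) ≈ 0.9987569.
√(1−ρ_J²) simplifies to sin(π/63) = 0.0498459.
ω* = 2 / (1 + 0.0498459) = 2 / 1.0498459 ≈ 1.9050415.
Hence ρ(B_{ω*}) = 1.9050415 − 1 = 0.9050415.
(0.9050415)^m ≤ 10^{−10}  ⇒  m·ln(0.9050415) ≤ −10·ln10  ⇒  m ≥ 230.779  ⇒  m = 231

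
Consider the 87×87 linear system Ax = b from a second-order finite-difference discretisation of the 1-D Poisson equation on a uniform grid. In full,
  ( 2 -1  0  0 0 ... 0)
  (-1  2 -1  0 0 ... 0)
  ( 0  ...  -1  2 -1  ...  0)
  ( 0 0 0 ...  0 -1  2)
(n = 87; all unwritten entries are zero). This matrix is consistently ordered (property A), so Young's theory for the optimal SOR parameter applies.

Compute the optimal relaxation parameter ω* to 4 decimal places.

ω* = 1.9311

[ρ_J] n=87: ρ(B_J) = cos(π/(n+1)) = cos(π/88) = 0.9994.
√(1−ρ_J²) = |sin(π/88)| = 0.03569
ω* = 2/(1 + 0.03569) = 2/1.03569 = 1.9311.
At ω = 1.9311 every |λ(B_ω)| = ω−1, so ρ_SOR = 0.9311.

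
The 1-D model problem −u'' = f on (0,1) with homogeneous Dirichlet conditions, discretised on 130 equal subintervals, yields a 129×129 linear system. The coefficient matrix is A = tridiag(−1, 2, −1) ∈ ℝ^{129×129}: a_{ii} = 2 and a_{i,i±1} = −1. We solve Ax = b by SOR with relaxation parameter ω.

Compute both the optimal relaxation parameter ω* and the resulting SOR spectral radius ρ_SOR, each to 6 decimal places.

ρ_J = max_k |cos(kπ/130)| = cos(π/130) = 0.999708
1 − cos²(π/130) = sin²(π/130) ⇒ √(1−ρ_J²) = sin(π/130) = 0.0241637.
Young: ω* = 2/(1+√(1−ρ_J²)) = 2/(1+0.0241637) = 2/1.0241637 = 1.952813.
ρ_SOR = ω* − 1 ≈ 0.952813.

ω* = 1.952813, ρ_SOR = 0.952813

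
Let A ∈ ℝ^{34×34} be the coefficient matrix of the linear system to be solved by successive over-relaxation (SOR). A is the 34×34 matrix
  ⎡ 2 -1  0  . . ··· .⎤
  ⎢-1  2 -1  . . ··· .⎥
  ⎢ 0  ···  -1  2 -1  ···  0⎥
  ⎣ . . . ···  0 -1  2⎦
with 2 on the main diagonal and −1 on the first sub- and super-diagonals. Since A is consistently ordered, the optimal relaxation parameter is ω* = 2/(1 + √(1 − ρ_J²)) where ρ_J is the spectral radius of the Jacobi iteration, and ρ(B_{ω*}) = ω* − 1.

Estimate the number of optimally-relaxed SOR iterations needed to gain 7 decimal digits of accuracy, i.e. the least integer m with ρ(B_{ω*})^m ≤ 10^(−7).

B_J for the 34×34 system has eigenvalues cos(kπ/35); ρ_J = cos(π/35) = 0.9959743.
1 − cos²(π/35) = sin²(π/35) ⇒ √(1−ρ_J²) = sin(π/35) = 0.0896393.
ω* = 2 / (1 + 0.0896393) = 2 / 1.0896393 ≈ 1.8354698.
ρ_SOR = ω* − 1 = 1.8354698 − 1 = 0.8354698.
Need (0.8354698)^m ≤ 10^(−7): m ≥ 7·ln10/|ln 0.8354698| = 16.1181/0.179761 = 89.664 ⇒ m = 90.

m = 90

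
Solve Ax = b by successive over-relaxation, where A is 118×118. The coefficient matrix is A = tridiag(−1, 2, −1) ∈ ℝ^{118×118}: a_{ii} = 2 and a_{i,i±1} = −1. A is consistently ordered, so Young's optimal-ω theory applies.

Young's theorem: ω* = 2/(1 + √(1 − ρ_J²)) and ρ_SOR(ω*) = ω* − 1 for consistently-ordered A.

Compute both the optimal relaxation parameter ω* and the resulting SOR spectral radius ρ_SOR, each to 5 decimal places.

n=118: λ(B_J) = 1 − λ(A)/2 = cos(kπ/119); k=1 gives ρ_J = 0.99965.
√(1−ρ_J²) simplifies to sin(π/119) = 0.026397.
Then 2/(1+√(1−ρ_J²)) = 2/(1+0.026397); ω* = 2/1.026397 = 1.94856.
ρ_SOR = ω* − 1 = 1.94856 − 1 = 0.94856.

ω* = 1.94856, ρ_SOR = 0.94856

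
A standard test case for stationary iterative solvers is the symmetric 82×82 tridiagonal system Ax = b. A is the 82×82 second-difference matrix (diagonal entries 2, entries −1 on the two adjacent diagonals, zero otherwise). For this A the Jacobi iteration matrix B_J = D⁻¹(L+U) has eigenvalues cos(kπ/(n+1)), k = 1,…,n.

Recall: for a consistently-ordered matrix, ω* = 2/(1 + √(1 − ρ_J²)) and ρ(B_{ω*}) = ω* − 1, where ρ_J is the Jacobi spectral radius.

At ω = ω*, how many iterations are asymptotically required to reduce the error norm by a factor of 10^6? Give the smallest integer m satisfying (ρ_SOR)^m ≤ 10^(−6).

m = 183

With n=82, ρ(Jacobi) = cos(π/83) = 0.9992838.
root = sin(π/83) = 0.0378415  (since 1−cos² = sin²).
So ω* = 2/1.0378415 = 1.9270765 (Young).
Hence ρ(B_{ω*}) = 1.9270765 − 1 = 0.9270765.
(0.9270765)^m ≤ 10^{−6}  ⇒  m·ln(0.9270765) ≤ −6·ln10  ⇒  m ≥ 182.457  ⇒  m = 183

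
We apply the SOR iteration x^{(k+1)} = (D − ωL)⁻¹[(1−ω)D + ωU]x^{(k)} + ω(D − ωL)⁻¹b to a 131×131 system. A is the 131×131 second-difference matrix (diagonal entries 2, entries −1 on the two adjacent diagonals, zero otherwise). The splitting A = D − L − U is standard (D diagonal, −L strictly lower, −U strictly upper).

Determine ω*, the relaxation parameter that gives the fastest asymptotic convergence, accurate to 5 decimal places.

With n=131, ρ(Jacobi) = cos(π/132) = 0.99972.
1 − cos²(π/132) = sin²(π/132) ⇒ √(1−ρ_J²) = sin(π/132) = 0.023798.
Then 2/(1+√(1−ρ_J²)) = 2/(1+0.023798); ω* = 2/1.023798 = 1.95351.
At ω = 1.95351 every |λ(B_ω)| = ω−1, so ρ_SOR = 0.95351.

ω* = 1.95351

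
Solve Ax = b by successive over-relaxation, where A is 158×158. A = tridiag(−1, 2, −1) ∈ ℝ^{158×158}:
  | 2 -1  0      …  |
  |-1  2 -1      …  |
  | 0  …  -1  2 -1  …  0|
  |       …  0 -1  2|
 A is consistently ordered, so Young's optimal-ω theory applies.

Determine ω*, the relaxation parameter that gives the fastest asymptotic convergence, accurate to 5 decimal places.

ω* = 1.96125

spectrum of D⁻¹(L+U) = {cos(kπ/159) : 1≤k≤158}; ρ_J = cos(π/159) = 0.99980.
root = sin(π/159) = 0.019757  (since 1−cos² = sin²).
Then 2/(1+√(1−ρ_J²)) = 2/(1+0.019757); ω* = 2/1.019757 = 1.96125.
ρ(B_{ω*}) = ω*−1 = 0.96125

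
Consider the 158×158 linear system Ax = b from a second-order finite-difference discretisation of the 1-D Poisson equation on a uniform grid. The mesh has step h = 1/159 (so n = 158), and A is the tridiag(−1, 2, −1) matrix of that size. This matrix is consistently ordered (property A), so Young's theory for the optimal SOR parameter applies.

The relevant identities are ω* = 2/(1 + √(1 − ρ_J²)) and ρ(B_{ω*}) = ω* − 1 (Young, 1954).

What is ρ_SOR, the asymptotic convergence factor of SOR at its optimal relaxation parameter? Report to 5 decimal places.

spectrum of D⁻¹(L+U) = {cos(kπ/159) : 1≤k≤158}; ρ_J = cos(π/159) = 0.99980.
√(1−ρ_J²) = |sin(π/159)| = 0.019757
[ω*] 2 ÷ (1 + 0.019757) = 2 ÷ 1.019757 = 1.96125.
ρ(B_{ω*}) = ω*−1 = 0.96125

ρ_SOR = 0.96125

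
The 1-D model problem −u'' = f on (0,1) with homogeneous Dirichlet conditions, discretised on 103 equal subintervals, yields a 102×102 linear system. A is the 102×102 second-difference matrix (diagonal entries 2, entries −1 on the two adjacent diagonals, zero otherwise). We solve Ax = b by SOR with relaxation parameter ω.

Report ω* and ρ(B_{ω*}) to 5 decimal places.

With n=102, ρ(Jacobi) = cos(π/103) = 0.99953.
√(1−ρ_J²) simplifies to sin(π/103) = 0.030496.
ω* = 2/(1 + 0.030496) = 2/1.030496 = 1.94081.
ρ_SOR = ω* − 1 = 1.94081 − 1 = 0.94081.

ω* = 1.94081, ρ_SOR = 0.94081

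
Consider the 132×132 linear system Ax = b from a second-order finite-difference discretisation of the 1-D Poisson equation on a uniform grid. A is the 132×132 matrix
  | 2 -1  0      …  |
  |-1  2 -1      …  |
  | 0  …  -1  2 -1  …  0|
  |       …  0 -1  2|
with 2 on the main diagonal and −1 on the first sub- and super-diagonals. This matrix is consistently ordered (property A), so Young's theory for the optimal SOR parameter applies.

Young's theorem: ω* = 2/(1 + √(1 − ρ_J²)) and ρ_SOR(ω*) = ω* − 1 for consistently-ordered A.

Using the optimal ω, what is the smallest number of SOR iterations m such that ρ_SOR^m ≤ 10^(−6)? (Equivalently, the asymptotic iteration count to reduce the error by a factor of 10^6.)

B_J for the 132×132 system has eigenvalues cos(kπ/133); ρ_J = cos(π/133) = 0.9997210.
√(1−ρ_J²) simplifies to sin(π/133) = 0.0236188.
ω* = 2/(1 + 0.0236188) = 2/1.0236188 = 1.9538524.
ρ_SOR = ω* − 1 = 1.9538524 − 1 = 0.9538524.
m ≥ 6·ln10 / (−ln 0.9538524) = 292.414; smallest integer m = 293.

m = 293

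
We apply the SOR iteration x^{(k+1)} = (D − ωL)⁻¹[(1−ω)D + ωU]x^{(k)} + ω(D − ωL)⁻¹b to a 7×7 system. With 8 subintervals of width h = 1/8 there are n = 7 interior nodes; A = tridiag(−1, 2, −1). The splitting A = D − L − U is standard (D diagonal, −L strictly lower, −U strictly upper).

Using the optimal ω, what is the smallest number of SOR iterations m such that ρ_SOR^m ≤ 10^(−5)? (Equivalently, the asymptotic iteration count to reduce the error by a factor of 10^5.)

½·tridiag(1,0,1) at n=7: λ_k = cos(kπ/8); max |λ| at k=1 ⇒ ρ_J = cos(π/8) ≈ 0.9238795.
root = sin(π/8) = 0.3826834  (since 1−cos² = sin²).
[ω*] 2 ÷ (1 + 0.3826834) = 2 ÷ 1.3826834 = 1.4464627.
At ω = 1.4464627 every |λ(B_ω)| = ω−1, so ρ_SOR = 0.4464627.
For 5 digits: m = 5·ln10 / (−ln 0.4464627) = 11.5129/0.806399 = 14.277; round up → m = 15.

m = 15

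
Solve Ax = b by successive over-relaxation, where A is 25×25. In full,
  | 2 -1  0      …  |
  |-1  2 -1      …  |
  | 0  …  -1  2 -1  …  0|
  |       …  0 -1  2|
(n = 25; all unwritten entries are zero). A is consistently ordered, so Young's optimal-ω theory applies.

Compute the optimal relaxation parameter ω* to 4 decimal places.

ω* = 1.7849

B_J for the 25×25 system has eigenvalues cos(kπ/26); ρ_J = cos(π/26) = 0.9927.
√(1−ρ_J²) simplifies to sin(π/26) = 0.12054.
[ω*] 2 ÷ (1 + 0.12054) = 2 ÷ 1.12054 = 1.7849.
At ω = 1.7849 every |λ(B_ω)| = ω−1, so ρ_SOR = 0.7849.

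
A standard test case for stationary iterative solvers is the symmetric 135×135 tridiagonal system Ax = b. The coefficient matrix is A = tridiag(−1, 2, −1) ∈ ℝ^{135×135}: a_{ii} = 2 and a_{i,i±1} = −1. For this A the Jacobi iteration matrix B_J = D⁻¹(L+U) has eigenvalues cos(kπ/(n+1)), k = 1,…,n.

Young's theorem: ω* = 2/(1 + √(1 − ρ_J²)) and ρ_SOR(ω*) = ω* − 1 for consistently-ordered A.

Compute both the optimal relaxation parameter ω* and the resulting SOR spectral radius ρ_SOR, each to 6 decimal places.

B_J for the 135×135 system has eigenvalues cos(kπ/136); ρ_J = cos(π/136) = 0.999733.
1 − cos²(π/136) = sin²(π/136) ⇒ √(1−ρ_J²) = sin(π/136) = 0.0230979.
[ω*] 2 ÷ (1 + 0.0230979) = 2 ÷ 1.0230979 = 1.954847.
At ω = 1.954847 every |λ(B_ω)| = ω−1, so ρ_SOR = 0.954847.

ω* = 1.954847, ρ_SOR = 0.954847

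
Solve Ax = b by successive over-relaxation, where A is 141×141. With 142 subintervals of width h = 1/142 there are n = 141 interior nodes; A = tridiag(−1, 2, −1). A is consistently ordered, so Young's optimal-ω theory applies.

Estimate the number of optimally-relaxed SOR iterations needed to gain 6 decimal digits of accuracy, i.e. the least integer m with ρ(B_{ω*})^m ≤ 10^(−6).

B_J for the 141×141 system has eigenvalues cos(kπ/142); ρ_J = cos(π/142) = 0.9997553.
1 − cos²(π/142) = sin²(π/142) ⇒ √(1−ρ_J²) = sin(π/142) = 0.0221221.
Young: ω* = 2/(1+√(1−ρ_J²)) = 2/(1+0.0221221) = 2/1.0221221 = 1.9567134.
Hence ρ(B_{ω*}) = 1.9567134 − 1 = 0.9567134.
For 6 digits: m = 6·ln10 / (−ln 0.9567134) = 13.8155/0.0442514 = 312.205; round up → m = 313.

m = 313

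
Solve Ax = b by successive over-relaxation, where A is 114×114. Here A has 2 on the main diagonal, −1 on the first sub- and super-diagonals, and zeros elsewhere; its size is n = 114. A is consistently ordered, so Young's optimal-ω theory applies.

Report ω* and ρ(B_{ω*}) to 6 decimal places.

B_J for the 114×114 system has eigenvalues cos(kπ/115); ρ_J = cos(π/115) = 0.999627.
√(1 − cos²(π/115)) = sin(π/115) ≈ 0.0273148.
So ω* = 2/1.0273148 = 1.946823 (Young).
[ρ_SOR] ω* − 1 = 0.946823.

ω* = 1.946823, ρ_SOR = 0.946823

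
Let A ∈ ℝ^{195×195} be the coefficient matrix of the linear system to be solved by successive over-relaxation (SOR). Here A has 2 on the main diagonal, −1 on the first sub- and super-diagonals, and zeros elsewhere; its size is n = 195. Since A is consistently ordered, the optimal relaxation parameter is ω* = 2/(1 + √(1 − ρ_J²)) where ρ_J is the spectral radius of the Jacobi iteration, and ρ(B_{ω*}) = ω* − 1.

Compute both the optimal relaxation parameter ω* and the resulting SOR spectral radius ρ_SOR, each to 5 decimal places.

ω* = 1.96845, ρ_SOR = 0.96845

½·tridiag(1,0,1) at n=195: λ_k = cos(kπ/196); max |λ| at k=1 ⇒ ρ_J = cos(π/196) ≈ 0.99987.
√(1−ρ_J²) simplifies to sin(π/196) = 0.016028.
So ω* = 2/1.016028 = 1.96845 (Young).
and ρ(B_{ω*}) = 1.96845 − 1 = 0.96845.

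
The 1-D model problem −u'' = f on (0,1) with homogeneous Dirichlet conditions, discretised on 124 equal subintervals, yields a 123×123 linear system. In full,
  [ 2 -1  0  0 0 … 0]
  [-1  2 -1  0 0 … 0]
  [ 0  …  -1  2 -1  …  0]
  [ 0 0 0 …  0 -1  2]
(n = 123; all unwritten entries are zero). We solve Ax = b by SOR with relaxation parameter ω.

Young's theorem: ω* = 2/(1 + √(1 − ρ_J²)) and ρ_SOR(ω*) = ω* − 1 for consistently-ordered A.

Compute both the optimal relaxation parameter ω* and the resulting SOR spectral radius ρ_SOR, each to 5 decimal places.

B_J for the 123×123 system has eigenvalues cos(kπ/124); ρ_J = cos(π/124) = 0.99968.
√(1 − cos²(π/124)) = sin(π/124) ≈ 0.025333.
ω* = 2 / (1 + 0.025333) = 2 / 1.025333 ≈ 1.95059.
[ρ_SOR] ω* − 1 = 0.95059.

ω* = 1.95059, ρ_SOR = 0.95059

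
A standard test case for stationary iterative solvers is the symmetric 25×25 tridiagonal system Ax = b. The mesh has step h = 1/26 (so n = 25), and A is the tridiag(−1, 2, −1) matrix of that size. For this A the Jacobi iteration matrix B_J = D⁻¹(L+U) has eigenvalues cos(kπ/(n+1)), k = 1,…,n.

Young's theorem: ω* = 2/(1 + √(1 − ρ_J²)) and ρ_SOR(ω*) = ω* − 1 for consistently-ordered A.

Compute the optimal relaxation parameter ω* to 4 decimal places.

n=25: λ(B_J) = 1 − λ(A)/2 = cos(kπ/26); k=1 gives ρ_J = 0.9927.
√(1−ρ_J²) = |sin(π/26)| = 0.12054
Young: ω* = 2/(1+√(1−ρ_J²)) = 2/(1+0.12054) = 2/1.12054 = 1.7849.
Hence ρ(B_{ω*}) = 1.7849 − 1 = 0.7849.

ω* = 1.7849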